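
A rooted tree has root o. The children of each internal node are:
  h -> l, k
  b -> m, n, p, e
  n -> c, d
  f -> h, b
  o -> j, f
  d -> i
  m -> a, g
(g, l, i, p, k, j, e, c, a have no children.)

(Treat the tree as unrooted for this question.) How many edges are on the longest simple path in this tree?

6

Starting from i, a farthest node is k at distance 6.
One longest path: i – d – n – b – f – h – k.
So the diameter is 6.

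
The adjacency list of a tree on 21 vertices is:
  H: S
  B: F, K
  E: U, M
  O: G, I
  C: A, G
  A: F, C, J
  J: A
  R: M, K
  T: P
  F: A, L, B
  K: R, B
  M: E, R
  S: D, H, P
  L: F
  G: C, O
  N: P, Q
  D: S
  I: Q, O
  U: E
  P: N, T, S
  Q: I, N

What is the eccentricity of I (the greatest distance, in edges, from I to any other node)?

The node farthest from I is U, via I-O-G-C-A-F-B-K-R-M-E-U — 11 edges.

11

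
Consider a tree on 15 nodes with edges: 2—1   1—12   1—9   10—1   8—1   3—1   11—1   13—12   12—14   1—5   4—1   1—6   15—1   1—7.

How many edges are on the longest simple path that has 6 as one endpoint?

The node farthest from 6 is 14 (13 also at distance 3), via 6–1–12–14 — 3 edges.

3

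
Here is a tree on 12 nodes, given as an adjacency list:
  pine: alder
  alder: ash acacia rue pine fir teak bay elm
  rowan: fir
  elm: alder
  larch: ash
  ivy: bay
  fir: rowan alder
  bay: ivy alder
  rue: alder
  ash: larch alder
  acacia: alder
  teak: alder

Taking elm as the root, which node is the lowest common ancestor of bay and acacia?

alder

Ancestors of bay (toward the root): bay, alder, elm.
Ancestors of acacia: acacia, alder, elm.
The deepest node appearing in both lists is alder.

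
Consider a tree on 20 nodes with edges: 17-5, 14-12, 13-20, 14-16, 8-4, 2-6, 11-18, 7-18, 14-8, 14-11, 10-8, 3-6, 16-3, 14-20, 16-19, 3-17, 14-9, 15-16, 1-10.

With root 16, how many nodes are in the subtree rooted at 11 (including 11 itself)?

Descendants of 11 (including itself): 11, 18, 7. That's 3.

3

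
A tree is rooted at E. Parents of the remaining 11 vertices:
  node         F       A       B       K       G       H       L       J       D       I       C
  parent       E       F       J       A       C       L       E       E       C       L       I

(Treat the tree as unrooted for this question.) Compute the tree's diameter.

Starting from D, a farthest node is K at distance 7.
One longest path: D-C-I-L-E-F-A-K.
So the diameter is 7.

7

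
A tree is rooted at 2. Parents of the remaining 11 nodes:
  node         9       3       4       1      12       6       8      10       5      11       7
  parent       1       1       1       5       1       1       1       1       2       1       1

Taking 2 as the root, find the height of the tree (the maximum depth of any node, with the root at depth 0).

3

12 sits deepest: 2–5–1–12 — 3 edges from the root.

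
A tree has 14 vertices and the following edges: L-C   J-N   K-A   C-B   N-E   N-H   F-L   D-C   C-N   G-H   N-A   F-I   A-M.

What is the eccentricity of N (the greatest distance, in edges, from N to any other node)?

The node farthest from N is I, via N-C-L-F-I — 4 edges.

4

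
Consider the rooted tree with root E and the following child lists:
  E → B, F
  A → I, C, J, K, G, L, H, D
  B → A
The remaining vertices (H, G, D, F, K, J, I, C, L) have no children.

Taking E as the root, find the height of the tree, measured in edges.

3

G sits deepest: E–B–A–G — 3 edges from the root.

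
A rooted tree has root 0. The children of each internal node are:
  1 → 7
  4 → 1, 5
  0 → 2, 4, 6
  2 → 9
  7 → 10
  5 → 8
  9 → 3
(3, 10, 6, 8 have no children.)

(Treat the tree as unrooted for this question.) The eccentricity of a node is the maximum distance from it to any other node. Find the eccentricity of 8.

Distances from 8 peak at 6, attained at 3.
8 – 5 – 4 – 0 – 2 – 9 – 3

6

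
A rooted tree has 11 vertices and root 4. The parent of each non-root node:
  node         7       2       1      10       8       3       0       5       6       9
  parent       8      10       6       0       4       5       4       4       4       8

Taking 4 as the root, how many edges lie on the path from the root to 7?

2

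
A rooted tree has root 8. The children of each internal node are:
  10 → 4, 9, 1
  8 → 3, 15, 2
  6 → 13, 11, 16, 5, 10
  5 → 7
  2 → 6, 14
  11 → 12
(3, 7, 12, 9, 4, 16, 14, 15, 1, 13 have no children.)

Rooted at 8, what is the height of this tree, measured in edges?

4

A deepest node is 7, reached by 8 – 2 – 6 – 5 – 7.
That path has 4 edges, so the height is 4.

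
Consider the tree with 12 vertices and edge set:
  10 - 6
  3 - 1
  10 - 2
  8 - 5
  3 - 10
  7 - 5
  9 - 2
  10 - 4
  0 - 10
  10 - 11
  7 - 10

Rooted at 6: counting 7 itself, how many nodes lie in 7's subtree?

The subtree rooted at 7 contains: 7, 5, 8 — 3 nodes.

3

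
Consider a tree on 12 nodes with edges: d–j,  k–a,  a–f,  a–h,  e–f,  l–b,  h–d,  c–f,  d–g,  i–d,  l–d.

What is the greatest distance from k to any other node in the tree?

5

Distances from k peak at 5, attained at b.
k-a-h-d-l-b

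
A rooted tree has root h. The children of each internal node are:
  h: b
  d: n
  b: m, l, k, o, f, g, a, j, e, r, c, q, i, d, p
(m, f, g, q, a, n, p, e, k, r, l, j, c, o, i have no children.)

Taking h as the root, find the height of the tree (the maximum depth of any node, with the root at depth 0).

The longest root-to-leaf path is h–b–d–n (3 edges).

3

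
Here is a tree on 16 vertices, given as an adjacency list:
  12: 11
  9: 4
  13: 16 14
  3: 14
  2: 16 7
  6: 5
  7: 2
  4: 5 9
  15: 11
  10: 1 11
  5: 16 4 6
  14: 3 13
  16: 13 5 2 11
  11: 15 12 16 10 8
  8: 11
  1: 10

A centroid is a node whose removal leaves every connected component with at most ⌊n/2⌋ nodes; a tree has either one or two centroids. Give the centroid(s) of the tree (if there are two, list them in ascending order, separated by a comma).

16

If 16 is removed the pieces have sizes 6, 4, 3, 2, all ≤ ⌊16/2⌋ = 8.
No neighbour of 16 does as well, so 16 is the unique centroid.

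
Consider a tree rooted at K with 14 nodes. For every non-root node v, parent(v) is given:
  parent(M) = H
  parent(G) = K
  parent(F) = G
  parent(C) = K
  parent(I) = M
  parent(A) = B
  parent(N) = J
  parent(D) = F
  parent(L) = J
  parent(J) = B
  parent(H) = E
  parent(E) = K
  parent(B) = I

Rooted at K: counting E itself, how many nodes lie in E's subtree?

9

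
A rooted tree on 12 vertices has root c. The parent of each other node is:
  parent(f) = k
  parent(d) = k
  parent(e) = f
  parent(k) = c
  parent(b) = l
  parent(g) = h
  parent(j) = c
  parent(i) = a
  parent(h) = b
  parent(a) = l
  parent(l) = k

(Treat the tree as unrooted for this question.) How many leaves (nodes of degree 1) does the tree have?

The leaves are d, e, g, i, j.
That is 5 leaves.

5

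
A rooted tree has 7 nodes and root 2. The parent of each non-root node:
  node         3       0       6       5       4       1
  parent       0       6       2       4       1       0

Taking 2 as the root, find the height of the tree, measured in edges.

5

5 sits deepest: 2-6-0-1-4-5 — 5 edges from the root.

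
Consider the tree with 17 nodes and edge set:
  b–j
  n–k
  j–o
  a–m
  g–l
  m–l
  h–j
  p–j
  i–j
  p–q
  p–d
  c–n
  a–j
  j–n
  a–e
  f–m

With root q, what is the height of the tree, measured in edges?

6

g sits deepest: q – p – j – a – m – l – g — 6 edges from the root.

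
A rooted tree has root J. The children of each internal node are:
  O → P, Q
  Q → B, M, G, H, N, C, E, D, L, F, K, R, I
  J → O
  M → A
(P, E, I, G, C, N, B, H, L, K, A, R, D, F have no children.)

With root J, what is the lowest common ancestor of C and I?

Q

Ancestors of C (toward the root): C, Q, O, J.
Ancestors of I: I, Q, O, J.
The deepest node appearing in both lists is Q.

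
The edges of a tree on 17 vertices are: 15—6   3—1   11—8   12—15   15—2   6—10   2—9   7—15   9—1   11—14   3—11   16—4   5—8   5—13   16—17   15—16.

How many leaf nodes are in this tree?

7

Exactly 7 nodes have a single neighbour: 4, 7, 10, 12, 13, 14, 17.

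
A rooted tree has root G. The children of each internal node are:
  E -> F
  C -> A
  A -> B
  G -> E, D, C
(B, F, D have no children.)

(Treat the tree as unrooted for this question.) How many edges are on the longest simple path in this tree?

5

BFS from B reaches F last, at distance 5; BFS from F confirms no node is farther.
Path: B - A - C - G - E - F.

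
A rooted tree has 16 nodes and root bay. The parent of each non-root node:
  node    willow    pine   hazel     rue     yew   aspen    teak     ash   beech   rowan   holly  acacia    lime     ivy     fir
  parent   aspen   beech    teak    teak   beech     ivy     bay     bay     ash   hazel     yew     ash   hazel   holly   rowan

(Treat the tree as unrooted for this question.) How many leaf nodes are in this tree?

6

Exactly 6 nodes have a single neighbour: acacia, fir, lime, pine, rue, willow.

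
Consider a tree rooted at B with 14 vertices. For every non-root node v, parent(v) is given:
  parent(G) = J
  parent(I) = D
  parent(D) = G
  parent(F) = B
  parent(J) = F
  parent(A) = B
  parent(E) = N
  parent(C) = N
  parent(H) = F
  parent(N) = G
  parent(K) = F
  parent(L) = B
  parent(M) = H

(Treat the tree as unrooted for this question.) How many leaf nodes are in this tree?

The leaves are A, C, E, I, K, L, M.
That is 7 leaves.

7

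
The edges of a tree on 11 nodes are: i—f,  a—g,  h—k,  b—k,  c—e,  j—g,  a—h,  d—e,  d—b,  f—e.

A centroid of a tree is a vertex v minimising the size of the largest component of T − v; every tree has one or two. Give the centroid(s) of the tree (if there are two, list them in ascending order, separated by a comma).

Delete b: the remaining components have sizes 5, 5. Max 5 ≤ 5, so b is a centroid.
Every other node leaves some component of size > 5, so the centroid is unique.

b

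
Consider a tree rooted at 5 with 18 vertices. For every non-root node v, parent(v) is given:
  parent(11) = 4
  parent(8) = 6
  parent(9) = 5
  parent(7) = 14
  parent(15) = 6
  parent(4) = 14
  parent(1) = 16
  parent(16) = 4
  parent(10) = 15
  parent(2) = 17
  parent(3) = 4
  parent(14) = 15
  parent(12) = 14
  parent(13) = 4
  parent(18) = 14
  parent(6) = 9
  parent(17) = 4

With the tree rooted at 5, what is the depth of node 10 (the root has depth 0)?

4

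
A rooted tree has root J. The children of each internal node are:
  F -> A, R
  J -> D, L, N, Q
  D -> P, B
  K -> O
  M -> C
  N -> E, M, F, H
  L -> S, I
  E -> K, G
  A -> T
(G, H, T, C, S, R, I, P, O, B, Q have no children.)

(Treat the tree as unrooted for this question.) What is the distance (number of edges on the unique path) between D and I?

The path is D–J–L–I, which has 3 edges.

3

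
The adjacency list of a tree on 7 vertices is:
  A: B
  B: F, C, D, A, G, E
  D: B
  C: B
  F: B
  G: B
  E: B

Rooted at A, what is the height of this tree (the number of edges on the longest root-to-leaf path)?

2

The longest root-to-leaf path is A–B–D (2 edges).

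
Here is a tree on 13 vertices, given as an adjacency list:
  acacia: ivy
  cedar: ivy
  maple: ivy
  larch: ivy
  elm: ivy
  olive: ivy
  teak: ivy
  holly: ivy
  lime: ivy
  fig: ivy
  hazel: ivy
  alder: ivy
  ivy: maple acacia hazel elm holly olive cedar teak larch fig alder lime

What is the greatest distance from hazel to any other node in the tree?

2

Distances from hazel peak at 2, attained at cedar (larch, olive, acacia, alder, fig, elm, teak, maple, holly, lime also at distance 2).
hazel – ivy – cedar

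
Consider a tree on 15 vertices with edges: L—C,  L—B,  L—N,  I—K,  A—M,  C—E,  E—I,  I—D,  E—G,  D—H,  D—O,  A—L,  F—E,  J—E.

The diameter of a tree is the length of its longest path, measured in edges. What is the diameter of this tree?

BFS from M reaches O last, at distance 7; BFS from O confirms no node is farther.
Path: M-A-L-C-E-I-D-O.

7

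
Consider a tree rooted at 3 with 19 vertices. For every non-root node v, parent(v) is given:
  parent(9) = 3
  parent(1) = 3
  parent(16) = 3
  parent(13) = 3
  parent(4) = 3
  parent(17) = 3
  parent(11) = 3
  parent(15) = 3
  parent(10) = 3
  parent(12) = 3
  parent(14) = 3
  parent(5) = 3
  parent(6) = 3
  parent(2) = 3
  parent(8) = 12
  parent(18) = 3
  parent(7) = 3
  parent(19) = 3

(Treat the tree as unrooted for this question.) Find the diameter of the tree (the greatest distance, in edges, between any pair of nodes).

3

Starting from 8, a farthest node is 18 at distance 3.
One longest path: 8 – 12 – 3 – 18.
So the diameter is 3.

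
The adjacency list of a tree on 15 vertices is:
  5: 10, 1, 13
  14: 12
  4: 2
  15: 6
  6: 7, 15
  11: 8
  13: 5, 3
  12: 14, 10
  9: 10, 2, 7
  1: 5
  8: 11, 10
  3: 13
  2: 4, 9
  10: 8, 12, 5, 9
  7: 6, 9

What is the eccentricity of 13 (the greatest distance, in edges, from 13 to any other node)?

6

Distances from 13 peak at 6, attained at 15.
13-5-10-9-7-6-15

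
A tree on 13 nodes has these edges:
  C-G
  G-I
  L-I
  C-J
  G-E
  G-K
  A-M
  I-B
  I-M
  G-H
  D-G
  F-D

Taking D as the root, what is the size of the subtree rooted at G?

11

G's subtree: {G, C, K, I, E, H, J, M, B, L, A}, size 11.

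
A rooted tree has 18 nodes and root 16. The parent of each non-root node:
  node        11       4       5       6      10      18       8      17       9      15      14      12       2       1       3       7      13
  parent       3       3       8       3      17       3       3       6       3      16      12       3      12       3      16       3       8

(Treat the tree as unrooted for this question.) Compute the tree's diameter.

A longest path is 10-17-6-3-8-13, with 5 edges.

5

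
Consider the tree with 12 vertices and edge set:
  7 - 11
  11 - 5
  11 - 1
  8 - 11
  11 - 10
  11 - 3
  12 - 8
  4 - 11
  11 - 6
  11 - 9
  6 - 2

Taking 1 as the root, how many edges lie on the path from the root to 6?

Path from 1 to 6: 1–11–6, which has 2 edges.

2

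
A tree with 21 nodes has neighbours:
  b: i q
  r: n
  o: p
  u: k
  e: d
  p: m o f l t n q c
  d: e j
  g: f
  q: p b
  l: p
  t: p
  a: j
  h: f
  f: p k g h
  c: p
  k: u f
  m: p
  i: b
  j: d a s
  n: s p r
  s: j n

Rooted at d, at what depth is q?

5

Path from d to q: d → j → s → n → p → q, which has 5 edges.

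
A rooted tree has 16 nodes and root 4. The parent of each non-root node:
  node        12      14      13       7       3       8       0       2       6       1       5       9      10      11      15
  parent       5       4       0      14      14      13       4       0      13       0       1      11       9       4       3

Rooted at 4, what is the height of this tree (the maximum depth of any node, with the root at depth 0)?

A deepest node is 12, reached by 4–0–1–5–12.
That path has 4 edges, so the height is 4.

4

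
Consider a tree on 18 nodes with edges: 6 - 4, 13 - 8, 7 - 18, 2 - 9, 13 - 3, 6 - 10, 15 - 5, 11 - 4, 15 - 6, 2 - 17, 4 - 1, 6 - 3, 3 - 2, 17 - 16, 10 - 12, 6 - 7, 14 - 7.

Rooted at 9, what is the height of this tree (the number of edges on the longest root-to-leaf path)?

5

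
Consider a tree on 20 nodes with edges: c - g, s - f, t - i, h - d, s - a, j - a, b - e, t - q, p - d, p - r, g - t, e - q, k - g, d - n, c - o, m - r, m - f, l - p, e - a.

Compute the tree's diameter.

13

A longest path is o–c–g–t–q–e–a–s–f–m–r–p–d–h, with 13 edges.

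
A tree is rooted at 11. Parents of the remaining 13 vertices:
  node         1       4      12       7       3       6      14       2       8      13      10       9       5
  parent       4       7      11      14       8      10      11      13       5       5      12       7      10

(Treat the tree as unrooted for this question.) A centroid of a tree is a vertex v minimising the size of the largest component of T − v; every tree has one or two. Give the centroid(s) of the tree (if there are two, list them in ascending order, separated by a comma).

If 12 is removed the pieces have sizes 7, 6, all ≤ ⌊14/2⌋ = 7.
Its neighbour 10 also leaves a largest component of size 7, so both are centroids.

10, 12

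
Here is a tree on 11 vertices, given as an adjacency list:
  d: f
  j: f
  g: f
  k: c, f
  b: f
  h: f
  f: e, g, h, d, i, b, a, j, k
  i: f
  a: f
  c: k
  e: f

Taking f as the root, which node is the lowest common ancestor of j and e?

Path j→root: j f; path e→root: e f.
First common node: f.

f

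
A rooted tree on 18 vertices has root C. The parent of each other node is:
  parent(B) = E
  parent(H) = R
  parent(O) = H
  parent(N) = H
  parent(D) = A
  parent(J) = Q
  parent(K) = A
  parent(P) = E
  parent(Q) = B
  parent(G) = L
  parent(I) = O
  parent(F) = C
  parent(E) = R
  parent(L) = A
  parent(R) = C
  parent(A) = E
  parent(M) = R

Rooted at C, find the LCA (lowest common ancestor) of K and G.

Path K→root: K A E R C; path G→root: G L A E R C.
First common node: A.

A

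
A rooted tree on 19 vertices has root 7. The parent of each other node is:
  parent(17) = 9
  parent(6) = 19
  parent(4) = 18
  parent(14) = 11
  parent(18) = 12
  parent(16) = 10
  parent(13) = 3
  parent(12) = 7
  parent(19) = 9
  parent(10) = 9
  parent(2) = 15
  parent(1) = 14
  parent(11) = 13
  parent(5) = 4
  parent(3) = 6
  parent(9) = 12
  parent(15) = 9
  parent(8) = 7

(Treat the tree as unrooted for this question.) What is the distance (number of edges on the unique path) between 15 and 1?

8

The path is 15–9–19–6–3–13–11–14–1, which has 8 edges.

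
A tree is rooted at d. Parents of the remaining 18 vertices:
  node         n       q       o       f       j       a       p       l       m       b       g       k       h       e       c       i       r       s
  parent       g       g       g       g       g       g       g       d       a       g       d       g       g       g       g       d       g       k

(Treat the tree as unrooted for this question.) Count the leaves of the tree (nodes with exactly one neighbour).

The leaves are b, c, e, f, h, i, j, l, m, n, o, p, q, r, s.
That is 15 leaves.

15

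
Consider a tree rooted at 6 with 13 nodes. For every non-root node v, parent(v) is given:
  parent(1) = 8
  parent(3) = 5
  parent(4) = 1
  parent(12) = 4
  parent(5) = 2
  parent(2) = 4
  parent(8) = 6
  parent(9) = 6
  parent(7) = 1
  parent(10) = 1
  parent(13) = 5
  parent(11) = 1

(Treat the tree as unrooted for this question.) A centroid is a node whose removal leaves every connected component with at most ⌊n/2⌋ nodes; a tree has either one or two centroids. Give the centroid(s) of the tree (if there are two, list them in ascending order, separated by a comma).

1

Delete 1: the remaining components have sizes 6, 3, 1, 1, 1. Max 6 ≤ 6, so 1 is a centroid.
No neighbour of 1 does as well, so 1 is the unique centroid.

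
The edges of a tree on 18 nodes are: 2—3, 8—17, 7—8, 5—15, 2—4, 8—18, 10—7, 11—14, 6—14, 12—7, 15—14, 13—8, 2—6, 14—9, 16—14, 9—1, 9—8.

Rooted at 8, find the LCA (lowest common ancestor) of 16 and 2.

Path 16→root: 16 14 9 8; path 2→root: 2 6 14 9 8.
First common node: 14.

14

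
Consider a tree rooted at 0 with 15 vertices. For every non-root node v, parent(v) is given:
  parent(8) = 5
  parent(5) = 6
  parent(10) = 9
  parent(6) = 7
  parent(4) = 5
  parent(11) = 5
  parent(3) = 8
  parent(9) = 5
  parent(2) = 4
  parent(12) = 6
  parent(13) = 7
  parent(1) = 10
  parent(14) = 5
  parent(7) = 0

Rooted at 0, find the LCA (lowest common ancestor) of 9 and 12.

6

9's ancestor chain is 9, 5, 6, 7, 0 and 12's is 12, 6, 7, 0; they first meet at 6.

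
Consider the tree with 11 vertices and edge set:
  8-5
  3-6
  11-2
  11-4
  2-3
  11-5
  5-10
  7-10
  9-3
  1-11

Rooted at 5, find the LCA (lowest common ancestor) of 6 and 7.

Ancestors of 6 (toward the root): 6, 3, 2, 11, 5.
Ancestors of 7: 7, 10, 5.
The deepest node appearing in both lists is 5.

5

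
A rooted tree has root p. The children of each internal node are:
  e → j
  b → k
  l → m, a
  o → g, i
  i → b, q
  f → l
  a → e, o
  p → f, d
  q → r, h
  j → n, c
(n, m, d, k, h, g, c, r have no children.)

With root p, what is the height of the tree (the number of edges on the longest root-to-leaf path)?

r sits deepest: p → f → l → a → o → i → q → r — 7 edges from the root.

7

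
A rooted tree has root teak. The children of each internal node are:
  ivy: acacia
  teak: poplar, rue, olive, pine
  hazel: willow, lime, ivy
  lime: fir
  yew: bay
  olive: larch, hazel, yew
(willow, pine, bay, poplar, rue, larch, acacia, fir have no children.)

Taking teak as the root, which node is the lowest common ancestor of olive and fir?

olive's ancestor chain is olive, teak and fir's is fir, lime, hazel, olive, teak; they first meet at olive.

olive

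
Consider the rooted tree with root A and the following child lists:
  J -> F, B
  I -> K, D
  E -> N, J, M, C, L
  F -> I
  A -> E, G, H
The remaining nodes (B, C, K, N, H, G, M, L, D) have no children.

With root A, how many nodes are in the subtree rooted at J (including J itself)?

6

Descendants of J (including itself): J, F, B, I, D, K. That's 6.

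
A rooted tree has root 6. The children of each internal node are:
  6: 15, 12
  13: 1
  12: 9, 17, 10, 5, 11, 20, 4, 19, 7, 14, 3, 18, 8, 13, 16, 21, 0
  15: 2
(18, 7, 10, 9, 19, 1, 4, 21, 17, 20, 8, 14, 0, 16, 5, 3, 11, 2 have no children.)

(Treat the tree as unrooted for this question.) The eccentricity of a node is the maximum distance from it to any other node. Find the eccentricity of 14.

4

The node farthest from 14 is 2, via 14 – 12 – 6 – 15 – 2 — 4 edges.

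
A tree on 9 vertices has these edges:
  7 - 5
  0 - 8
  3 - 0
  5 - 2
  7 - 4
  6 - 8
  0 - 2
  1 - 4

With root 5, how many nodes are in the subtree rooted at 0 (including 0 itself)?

Descendants of 0 (including itself): 0, 8, 3, 6. That's 4.

4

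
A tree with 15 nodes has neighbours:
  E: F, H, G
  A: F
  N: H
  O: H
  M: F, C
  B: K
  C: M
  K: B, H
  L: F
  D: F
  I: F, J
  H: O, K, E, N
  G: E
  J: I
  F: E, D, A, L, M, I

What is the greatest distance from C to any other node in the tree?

6

The node farthest from C is B, via C – M – F – E – H – K – B — 6 edges.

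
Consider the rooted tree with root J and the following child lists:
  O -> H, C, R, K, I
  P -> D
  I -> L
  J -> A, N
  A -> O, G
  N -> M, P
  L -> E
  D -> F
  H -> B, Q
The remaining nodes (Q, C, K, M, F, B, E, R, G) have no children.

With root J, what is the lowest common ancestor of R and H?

O

Path R→root: R O A J; path H→root: H O A J.
First common node: O.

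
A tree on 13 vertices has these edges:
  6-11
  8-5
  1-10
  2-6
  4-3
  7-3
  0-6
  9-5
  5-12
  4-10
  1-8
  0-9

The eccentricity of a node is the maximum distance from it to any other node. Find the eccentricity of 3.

9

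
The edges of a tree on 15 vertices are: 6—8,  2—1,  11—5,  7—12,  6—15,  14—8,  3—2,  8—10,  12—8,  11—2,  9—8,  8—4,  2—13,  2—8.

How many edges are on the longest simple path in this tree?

A longest path is 5-11-2-8-6-15, with 5 edges.

5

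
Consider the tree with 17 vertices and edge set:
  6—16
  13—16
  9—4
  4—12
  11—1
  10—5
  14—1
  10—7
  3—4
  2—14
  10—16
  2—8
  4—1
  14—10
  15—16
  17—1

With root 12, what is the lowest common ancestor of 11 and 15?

1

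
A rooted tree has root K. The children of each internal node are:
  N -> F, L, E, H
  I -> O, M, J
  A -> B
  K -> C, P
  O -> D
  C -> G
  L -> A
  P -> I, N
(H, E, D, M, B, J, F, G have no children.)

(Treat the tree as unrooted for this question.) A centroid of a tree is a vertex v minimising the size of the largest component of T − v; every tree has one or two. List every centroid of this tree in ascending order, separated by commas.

If P is removed the pieces have sizes 7, 5, 3, all ≤ ⌊16/2⌋ = 8.
Every other node leaves some component of size > 8, so the centroid is unique.

P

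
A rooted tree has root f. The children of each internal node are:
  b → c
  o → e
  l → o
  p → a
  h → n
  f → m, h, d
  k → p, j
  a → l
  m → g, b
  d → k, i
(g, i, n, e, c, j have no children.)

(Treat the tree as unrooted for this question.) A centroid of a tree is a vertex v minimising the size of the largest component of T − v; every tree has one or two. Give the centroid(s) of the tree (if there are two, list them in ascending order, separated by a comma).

Delete d: the remaining components have sizes 7, 7, 1. Max 7 ≤ 8, so d is a centroid.
No neighbour of d does as well, so d is the unique centroid.

d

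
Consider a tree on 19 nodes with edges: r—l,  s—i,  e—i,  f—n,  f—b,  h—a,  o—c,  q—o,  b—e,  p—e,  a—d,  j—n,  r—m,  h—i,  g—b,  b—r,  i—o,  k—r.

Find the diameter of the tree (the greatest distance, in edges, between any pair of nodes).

8

Starting from d, a farthest node is j at distance 8.
One longest path: d–a–h–i–e–b–f–n–j.
So the diameter is 8.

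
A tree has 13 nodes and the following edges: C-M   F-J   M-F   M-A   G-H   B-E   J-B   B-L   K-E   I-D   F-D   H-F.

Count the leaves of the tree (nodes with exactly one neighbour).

Exactly 6 nodes have a single neighbour: A, C, G, I, K, L.

6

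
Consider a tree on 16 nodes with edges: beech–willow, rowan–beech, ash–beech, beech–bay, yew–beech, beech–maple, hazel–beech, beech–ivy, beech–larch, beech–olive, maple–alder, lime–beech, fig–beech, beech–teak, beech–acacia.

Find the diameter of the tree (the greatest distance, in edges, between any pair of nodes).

3

A longest path is alder-maple-beech-teak, with 3 edges.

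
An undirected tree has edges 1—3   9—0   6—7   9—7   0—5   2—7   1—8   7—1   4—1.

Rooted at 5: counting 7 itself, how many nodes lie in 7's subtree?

Descendants of 7 (including itself): 7, 1, 2, 6, 8, 4, 3. That's 7.

7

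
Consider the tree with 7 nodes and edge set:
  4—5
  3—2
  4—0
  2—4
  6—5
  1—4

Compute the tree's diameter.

A longest path is 6-5-4-2-3, with 4 edges.

4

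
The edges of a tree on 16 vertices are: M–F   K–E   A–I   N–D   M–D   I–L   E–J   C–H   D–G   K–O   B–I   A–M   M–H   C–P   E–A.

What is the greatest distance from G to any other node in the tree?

6

The node farthest from G is O, via G–D–M–A–E–K–O — 6 edges.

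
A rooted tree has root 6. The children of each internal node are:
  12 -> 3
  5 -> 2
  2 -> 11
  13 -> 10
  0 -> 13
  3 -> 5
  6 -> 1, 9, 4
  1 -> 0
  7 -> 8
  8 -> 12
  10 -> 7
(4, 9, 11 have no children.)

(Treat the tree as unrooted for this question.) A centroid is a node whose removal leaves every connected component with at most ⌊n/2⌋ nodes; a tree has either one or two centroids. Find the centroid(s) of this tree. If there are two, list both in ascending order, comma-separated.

7, 10

If 10 is removed the pieces have sizes 7, 6, all ≤ ⌊14/2⌋ = 7.
7 is adjacent to 10 and is also a centroid (the largest component after removing it is likewise 7).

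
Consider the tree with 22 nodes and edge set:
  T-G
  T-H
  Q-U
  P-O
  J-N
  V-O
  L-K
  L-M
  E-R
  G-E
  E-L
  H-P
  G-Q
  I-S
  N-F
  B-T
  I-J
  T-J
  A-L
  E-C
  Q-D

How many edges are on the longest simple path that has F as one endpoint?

7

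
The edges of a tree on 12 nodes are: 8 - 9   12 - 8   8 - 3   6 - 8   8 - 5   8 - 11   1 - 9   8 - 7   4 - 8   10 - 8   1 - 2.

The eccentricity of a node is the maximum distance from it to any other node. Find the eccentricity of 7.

4

The node farthest from 7 is 2, via 7-8-9-1-2 — 4 edges.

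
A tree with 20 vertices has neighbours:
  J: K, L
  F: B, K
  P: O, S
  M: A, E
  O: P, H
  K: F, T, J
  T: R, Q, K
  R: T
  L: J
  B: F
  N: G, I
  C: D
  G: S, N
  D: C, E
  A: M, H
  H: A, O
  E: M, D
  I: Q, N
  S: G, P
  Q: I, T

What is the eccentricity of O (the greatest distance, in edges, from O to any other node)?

Distances from O peak at 10, attained at B (L also at distance 10).
O – P – S – G – N – I – Q – T – K – F – B

10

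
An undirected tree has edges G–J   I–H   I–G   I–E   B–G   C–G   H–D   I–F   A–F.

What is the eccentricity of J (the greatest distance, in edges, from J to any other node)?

4

Distances from J peak at 4, attained at D (A also at distance 4).
J–G–I–H–D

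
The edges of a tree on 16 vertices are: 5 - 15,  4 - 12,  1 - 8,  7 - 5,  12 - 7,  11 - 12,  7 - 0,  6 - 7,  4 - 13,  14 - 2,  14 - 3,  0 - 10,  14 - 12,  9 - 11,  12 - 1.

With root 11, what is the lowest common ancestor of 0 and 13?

0's ancestor chain is 0, 7, 12, 11 and 13's is 13, 4, 12, 11; they first meet at 12.

12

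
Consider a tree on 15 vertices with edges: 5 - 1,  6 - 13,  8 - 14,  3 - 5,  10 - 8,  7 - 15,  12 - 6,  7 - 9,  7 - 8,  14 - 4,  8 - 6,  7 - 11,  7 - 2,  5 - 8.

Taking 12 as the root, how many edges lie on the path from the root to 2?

4

Path from 12 to 2: 12 – 6 – 8 – 7 – 2, which has 4 edges.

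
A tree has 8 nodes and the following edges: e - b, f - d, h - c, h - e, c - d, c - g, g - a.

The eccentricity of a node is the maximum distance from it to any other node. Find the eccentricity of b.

A farthest node from b is f (a also at distance 5).
The path b-e-h-c-d-f has 5 edges.

5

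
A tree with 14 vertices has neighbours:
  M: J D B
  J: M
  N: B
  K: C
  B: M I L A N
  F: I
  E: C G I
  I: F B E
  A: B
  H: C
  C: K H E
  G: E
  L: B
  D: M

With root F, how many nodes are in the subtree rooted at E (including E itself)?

Descendants of E (including itself): E, C, G, K, H. That's 5.

5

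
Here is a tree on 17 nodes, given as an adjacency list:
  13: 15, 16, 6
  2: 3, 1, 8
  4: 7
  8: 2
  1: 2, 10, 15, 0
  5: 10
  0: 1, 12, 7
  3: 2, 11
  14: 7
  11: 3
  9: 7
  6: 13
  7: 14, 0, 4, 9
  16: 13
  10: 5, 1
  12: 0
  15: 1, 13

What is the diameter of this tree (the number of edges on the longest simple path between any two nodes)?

6

Starting from 6, a farthest node is 14 at distance 6.
One longest path: 6 - 13 - 15 - 1 - 0 - 7 - 14.
So the diameter is 6.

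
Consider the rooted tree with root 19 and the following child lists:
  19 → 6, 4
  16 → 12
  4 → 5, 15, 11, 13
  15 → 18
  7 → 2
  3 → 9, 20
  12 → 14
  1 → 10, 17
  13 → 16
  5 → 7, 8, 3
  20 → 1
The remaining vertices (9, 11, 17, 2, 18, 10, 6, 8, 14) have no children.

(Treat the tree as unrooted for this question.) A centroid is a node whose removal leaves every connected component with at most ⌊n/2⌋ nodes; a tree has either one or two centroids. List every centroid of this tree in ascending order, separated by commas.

Removing 4 splits the tree into components of sizes 10, 4, 2, 2, 1; the largest is 10 ≤ ⌊20/2⌋ = 10.
Its neighbour 5 also leaves a largest component of size 10, so both are centroids.

4, 5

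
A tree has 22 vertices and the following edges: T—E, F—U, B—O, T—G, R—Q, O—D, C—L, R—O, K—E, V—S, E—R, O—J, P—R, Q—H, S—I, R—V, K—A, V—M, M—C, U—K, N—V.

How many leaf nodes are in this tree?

Degree-1 nodes: A, B, D, F, G, H, I, J, L, N, P — 11 of them.

11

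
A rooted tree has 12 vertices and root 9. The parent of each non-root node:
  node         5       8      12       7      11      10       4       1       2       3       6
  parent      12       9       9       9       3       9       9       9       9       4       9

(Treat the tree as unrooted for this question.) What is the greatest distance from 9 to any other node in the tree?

3

A farthest node from 9 is 11.
The path 9 – 4 – 3 – 11 has 3 edges.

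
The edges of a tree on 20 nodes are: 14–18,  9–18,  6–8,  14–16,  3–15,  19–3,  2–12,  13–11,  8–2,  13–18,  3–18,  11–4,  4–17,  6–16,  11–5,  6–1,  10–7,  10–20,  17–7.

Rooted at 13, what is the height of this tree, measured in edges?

7

12 sits deepest: 13 → 18 → 14 → 16 → 6 → 8 → 2 → 12 — 7 edges from the root.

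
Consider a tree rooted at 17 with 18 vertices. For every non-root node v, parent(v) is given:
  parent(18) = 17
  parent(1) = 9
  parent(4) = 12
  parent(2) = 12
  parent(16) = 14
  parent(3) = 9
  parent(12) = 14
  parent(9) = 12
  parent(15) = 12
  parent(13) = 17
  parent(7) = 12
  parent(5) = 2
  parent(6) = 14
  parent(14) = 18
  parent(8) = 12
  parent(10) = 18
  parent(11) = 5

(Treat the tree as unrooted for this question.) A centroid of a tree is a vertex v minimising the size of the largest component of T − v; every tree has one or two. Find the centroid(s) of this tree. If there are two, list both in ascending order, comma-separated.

If 12 is removed the pieces have sizes 7, 3, 3, 1, 1, 1, 1, all ≤ ⌊18/2⌋ = 9.
No neighbour of 12 does as well, so 12 is the unique centroid.

12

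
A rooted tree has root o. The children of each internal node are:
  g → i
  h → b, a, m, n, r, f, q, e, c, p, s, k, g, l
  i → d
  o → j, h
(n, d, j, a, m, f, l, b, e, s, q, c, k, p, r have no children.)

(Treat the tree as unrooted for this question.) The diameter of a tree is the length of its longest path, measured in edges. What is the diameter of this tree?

Starting from d, a farthest node is j at distance 5.
One longest path: d - i - g - h - o - j.
So the diameter is 5.

5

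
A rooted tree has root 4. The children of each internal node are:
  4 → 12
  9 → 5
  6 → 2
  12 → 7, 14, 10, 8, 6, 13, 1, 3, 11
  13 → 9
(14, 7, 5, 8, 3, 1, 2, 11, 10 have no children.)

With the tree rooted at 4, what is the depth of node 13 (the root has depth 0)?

2

4 – 12 – 13 — 2 edges.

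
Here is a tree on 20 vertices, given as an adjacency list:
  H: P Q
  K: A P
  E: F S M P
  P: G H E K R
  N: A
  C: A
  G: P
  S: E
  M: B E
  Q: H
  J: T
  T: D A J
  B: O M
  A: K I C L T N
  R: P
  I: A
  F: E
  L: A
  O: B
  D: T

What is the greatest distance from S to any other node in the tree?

Distances from S peak at 6, attained at D (J also at distance 6).
S–E–P–K–A–T–D

6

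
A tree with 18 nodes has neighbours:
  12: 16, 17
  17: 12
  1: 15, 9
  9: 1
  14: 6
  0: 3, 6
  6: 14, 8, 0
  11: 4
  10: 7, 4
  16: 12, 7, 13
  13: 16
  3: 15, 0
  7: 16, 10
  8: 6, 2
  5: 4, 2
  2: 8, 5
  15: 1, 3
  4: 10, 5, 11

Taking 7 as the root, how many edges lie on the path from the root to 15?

9

7 – 10 – 4 – 5 – 2 – 8 – 6 – 0 – 3 – 15 — 9 edges.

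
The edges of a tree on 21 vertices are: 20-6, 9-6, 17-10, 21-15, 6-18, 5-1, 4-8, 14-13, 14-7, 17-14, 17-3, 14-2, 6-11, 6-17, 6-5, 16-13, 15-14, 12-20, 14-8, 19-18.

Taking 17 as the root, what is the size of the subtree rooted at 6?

9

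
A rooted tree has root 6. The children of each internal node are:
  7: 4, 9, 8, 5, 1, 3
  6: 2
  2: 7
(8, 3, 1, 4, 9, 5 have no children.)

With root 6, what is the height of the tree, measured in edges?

3

The longest root-to-leaf path is 6–2–7–1 (3 edges).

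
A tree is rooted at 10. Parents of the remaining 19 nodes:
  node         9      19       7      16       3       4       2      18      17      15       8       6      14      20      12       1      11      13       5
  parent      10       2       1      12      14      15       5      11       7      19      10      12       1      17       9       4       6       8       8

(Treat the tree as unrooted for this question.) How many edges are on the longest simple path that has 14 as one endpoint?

13

A farthest node from 14 is 18.
The path 14 – 1 – 4 – 15 – 19 – 2 – 5 – 8 – 10 – 9 – 12 – 6 – 11 – 18 has 13 edges.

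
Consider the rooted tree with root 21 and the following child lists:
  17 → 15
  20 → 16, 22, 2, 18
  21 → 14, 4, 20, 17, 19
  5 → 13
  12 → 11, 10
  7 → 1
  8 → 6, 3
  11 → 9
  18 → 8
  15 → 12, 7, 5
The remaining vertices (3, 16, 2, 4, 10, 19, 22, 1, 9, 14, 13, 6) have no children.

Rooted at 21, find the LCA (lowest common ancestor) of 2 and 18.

2's ancestor chain is 2, 20, 21 and 18's is 18, 20, 21; they first meet at 20.

20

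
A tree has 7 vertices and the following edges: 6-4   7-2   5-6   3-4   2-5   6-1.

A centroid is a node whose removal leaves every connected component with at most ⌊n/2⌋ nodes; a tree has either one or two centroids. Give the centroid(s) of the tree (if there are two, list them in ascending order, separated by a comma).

6

If 6 is removed the pieces have sizes 3, 2, 1, all ≤ ⌊7/2⌋ = 3.
No neighbour of 6 does as well, so 6 is the unique centroid.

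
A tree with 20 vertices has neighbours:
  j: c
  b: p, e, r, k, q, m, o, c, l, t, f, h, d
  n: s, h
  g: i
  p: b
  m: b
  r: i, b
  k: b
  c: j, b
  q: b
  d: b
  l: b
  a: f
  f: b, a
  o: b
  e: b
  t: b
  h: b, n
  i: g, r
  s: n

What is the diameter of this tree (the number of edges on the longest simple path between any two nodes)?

A longest path is s-n-h-b-r-i-g, with 6 edges.

6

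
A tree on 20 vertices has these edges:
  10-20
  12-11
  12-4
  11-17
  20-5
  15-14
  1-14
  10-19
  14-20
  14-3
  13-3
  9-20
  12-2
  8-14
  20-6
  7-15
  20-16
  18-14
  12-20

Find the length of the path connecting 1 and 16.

The path is 1 – 14 – 20 – 16, which has 3 edges.

3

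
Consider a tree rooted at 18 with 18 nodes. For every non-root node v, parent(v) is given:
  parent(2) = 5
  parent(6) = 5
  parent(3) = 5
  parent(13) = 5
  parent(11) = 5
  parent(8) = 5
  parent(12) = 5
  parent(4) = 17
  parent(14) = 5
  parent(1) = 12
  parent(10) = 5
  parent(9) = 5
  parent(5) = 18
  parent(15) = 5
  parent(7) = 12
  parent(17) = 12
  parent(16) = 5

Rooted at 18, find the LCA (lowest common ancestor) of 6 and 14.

5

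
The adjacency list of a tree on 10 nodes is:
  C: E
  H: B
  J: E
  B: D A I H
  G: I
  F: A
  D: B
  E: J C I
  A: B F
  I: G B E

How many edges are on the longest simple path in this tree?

A longest path is F - A - B - I - E - J, with 5 edges.

5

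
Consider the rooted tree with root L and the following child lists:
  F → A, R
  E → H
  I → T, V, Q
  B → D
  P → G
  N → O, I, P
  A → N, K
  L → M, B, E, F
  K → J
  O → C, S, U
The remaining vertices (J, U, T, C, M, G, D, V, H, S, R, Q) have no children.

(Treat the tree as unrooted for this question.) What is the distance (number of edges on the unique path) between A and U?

The path is A – N – O – U, which has 3 edges.

3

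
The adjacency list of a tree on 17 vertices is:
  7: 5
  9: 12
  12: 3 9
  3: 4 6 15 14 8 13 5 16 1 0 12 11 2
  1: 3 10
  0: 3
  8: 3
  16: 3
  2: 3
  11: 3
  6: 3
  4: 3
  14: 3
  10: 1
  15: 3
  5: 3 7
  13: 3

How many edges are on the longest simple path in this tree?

4

BFS from 7 reaches 10 last, at distance 4; BFS from 10 confirms no node is farther.
Path: 7 - 5 - 3 - 1 - 10.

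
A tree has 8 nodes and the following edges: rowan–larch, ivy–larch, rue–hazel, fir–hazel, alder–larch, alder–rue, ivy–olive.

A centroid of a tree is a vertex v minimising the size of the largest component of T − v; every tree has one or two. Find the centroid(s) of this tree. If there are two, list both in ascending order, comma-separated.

alder, larch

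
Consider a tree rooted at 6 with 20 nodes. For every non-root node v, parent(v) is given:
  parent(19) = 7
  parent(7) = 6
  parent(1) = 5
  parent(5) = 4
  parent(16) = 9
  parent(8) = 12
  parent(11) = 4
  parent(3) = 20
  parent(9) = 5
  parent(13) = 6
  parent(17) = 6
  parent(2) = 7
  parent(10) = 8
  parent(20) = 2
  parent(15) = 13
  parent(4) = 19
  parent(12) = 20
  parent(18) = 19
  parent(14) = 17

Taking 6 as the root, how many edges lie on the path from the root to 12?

4

6 → 7 → 2 → 20 → 12 — 4 edges.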